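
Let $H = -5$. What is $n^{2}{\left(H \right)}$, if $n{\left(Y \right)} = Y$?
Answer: $25$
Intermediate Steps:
$n^{2}{\left(H \right)} = \left(-5\right)^{2} = 25$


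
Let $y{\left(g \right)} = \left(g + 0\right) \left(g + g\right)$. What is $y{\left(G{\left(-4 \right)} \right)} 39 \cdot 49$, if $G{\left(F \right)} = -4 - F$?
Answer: $0$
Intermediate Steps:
$y{\left(g \right)} = 2 g^{2}$ ($y{\left(g \right)} = g 2 g = 2 g^{2}$)
$y{\left(G{\left(-4 \right)} \right)} 39 \cdot 49 = 2 \left(-4 - -4\right)^{2} \cdot 39 \cdot 49 = 2 \left(-4 + 4\right)^{2} \cdot 1911 = 2 \cdot 0^{2} \cdot 1911 = 2 \cdot 0 \cdot 1911 = 0 \cdot 1911 = 0$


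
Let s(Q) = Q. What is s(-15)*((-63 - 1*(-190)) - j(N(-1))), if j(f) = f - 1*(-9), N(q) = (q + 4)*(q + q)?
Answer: -1860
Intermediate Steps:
N(q) = 2*q*(4 + q) (N(q) = (4 + q)*(2*q) = 2*q*(4 + q))
j(f) = 9 + f (j(f) = f + 9 = 9 + f)
s(-15)*((-63 - 1*(-190)) - j(N(-1))) = -15*((-63 - 1*(-190)) - (9 + 2*(-1)*(4 - 1))) = -15*((-63 + 190) - (9 + 2*(-1)*3)) = -15*(127 - (9 - 6)) = -15*(127 - 1*3) = -15*(127 - 3) = -15*124 = -1860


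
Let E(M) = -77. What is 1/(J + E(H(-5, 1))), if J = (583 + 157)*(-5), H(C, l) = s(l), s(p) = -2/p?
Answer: -1/3777 ≈ -0.00026476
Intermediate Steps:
H(C, l) = -2/l
J = -3700 (J = 740*(-5) = -3700)
1/(J + E(H(-5, 1))) = 1/(-3700 - 77) = 1/(-3777) = -1/3777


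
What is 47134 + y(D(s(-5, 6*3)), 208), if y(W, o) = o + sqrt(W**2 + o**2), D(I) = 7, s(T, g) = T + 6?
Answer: 47342 + sqrt(43313) ≈ 47550.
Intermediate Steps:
s(T, g) = 6 + T
47134 + y(D(s(-5, 6*3)), 208) = 47134 + (208 + sqrt(7**2 + 208**2)) = 47134 + (208 + sqrt(49 + 43264)) = 47134 + (208 + sqrt(43313)) = 47342 + sqrt(43313)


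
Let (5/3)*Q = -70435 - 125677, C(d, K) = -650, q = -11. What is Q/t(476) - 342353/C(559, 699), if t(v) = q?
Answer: 80249563/7150 ≈ 11224.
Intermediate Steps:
t(v) = -11
Q = -588336/5 (Q = 3*(-70435 - 125677)/5 = (⅗)*(-196112) = -588336/5 ≈ -1.1767e+5)
Q/t(476) - 342353/C(559, 699) = -588336/5/(-11) - 342353/(-650) = -588336/5*(-1/11) - 342353*(-1/650) = 588336/55 + 342353/650 = 80249563/7150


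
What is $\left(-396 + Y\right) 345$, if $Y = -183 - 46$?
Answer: $-215625$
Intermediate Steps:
$Y = -229$ ($Y = -183 - 46 = -229$)
$\left(-396 + Y\right) 345 = \left(-396 - 229\right) 345 = \left(-625\right) 345 = -215625$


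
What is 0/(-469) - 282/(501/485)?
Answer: -45590/167 ≈ -272.99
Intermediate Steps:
0/(-469) - 282/(501/485) = 0*(-1/469) - 282/(501*(1/485)) = 0 - 282/501/485 = 0 - 282*485/501 = 0 - 45590/167 = -45590/167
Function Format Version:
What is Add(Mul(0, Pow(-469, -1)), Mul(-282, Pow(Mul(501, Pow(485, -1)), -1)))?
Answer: Rational(-45590, 167) ≈ -272.99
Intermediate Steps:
Add(Mul(0, Pow(-469, -1)), Mul(-282, Pow(Mul(501, Pow(485, -1)), -1))) = Add(Mul(0, Rational(-1, 469)), Mul(-282, Pow(Mul(501, Rational(1, 485)), -1))) = Add(0, Mul(-282, Pow(Rational(501, 485), -1))) = Add(0, Mul(-282, Rational(485, 501))) = Add(0, Rational(-45590, 167)) = Rational(-45590, 167)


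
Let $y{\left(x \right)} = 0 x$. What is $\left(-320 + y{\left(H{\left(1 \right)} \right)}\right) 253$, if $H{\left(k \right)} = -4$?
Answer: $-80960$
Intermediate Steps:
$y{\left(x \right)} = 0$
$\left(-320 + y{\left(H{\left(1 \right)} \right)}\right) 253 = \left(-320 + 0\right) 253 = \left(-320\right) 253 = -80960$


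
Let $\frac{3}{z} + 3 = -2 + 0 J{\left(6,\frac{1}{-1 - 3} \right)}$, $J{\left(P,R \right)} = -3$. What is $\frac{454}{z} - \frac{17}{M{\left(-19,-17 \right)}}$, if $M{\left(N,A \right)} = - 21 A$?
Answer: $- \frac{5297}{7} \approx -756.71$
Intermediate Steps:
$z = - \frac{3}{5}$ ($z = \frac{3}{-3 + \left(-2 + 0 \left(-3\right)\right)} = \frac{3}{-3 + \left(-2 + 0\right)} = \frac{3}{-3 - 2} = \frac{3}{-5} = 3 \left(- \frac{1}{5}\right) = - \frac{3}{5} \approx -0.6$)
$\frac{454}{z} - \frac{17}{M{\left(-19,-17 \right)}} = \frac{454}{- \frac{3}{5}} - \frac{17}{\left(-21\right) \left(-17\right)} = 454 \left(- \frac{5}{3}\right) - \frac{17}{357} = - \frac{2270}{3} - \frac{1}{21} = - \frac{5297}{7}$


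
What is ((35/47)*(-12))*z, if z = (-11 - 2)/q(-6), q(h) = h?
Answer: -910/47 ≈ -19.362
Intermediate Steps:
z = 13/6 (z = (-11 - 2)/(-6) = -13*(-⅙) = 13/6 ≈ 2.1667)
((35/47)*(-12))*z = ((35/47)*(-12))*(13/6) = -420/47*13/6 = -910/47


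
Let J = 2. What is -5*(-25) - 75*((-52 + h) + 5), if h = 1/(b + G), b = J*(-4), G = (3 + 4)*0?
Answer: 29275/8 ≈ 3659.4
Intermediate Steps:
G = 0 (G = 7*0 = 0)
b = -8 (b = 2*(-4) = -8)
h = -⅛ (h = 1/(-8 + 0) = 1/(-8) = -⅛ ≈ -0.12500)
-5*(-25) - 75*((-52 + h) + 5) = -5*(-25) - 75*((-52 - ⅛) + 5) = 125 - 75*(-417/8 + 5) = 125 - 75*(-377/8) = 125 + 28275/8 = 29275/8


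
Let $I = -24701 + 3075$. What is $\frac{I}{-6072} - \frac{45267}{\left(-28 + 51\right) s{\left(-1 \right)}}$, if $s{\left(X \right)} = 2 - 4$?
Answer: $\frac{272585}{276} \approx 987.63$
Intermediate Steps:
$s{\left(X \right)} = -2$
$I = -21626$
$\frac{I}{-6072} - \frac{45267}{\left(-28 + 51\right) s{\left(-1 \right)}} = - \frac{21626}{-6072} - \frac{45267}{\left(-28 + 51\right) \left(-2\right)} = \left(-21626\right) \left(- \frac{1}{6072}\right) - \frac{45267}{23 \left(-2\right)} = \frac{983}{276} - \frac{45267}{-46} = \frac{983}{276} - - \frac{45267}{46} = \frac{983}{276} + \frac{45267}{46} = \frac{272585}{276}$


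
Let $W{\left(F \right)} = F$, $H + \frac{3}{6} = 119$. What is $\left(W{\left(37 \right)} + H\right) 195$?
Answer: $\frac{60645}{2} \approx 30323.0$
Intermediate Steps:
$H = \frac{237}{2}$ ($H = - \frac{1}{2} + 119 = \frac{237}{2} \approx 118.5$)
$\left(W{\left(37 \right)} + H\right) 195 = \left(37 + \frac{237}{2}\right) 195 = \frac{311}{2} \cdot 195 = \frac{60645}{2}$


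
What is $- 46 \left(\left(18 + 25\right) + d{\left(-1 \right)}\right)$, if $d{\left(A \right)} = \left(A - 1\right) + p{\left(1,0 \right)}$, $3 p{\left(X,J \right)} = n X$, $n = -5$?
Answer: $- \frac{5428}{3} \approx -1809.3$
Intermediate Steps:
$p{\left(X,J \right)} = - \frac{5 X}{3}$ ($p{\left(X,J \right)} = \frac{\left(-5\right) X}{3} = - \frac{5 X}{3}$)
$d{\left(A \right)} = - \frac{8}{3} + A$ ($d{\left(A \right)} = \left(A - 1\right) - \frac{5}{3} = \left(-1 + A\right) - \frac{5}{3} = - \frac{8}{3} + A$)
$- 46 \left(\left(18 + 25\right) + d{\left(-1 \right)}\right) = - 46 \left(\left(18 + 25\right) - \frac{11}{3}\right) = - 46 \left(43 - \frac{11}{3}\right) = \left(-46\right) \frac{118}{3} = - \frac{5428}{3}$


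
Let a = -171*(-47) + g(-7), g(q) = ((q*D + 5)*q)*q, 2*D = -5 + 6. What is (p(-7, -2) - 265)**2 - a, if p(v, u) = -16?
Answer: 141701/2 ≈ 70851.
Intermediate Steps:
D = 1/2 (D = (-5 + 6)/2 = (1/2)*1 = 1/2 ≈ 0.50000)
g(q) = q**2*(5 + q/2) (g(q) = ((q*(1/2) + 5)*q)*q = ((q/2 + 5)*q)*q = ((5 + q/2)*q)*q = (q*(5 + q/2))*q = q**2*(5 + q/2))
a = 16221/2 (a = -171*(-47) + (1/2)*(-7)**2*(10 - 7) = 8037 + (1/2)*49*3 = 8037 + 147/2 = 16221/2 ≈ 8110.5)
(p(-7, -2) - 265)**2 - a = (-16 - 265)**2 - 1*16221/2 = (-281)**2 - 16221/2 = 78961 - 16221/2 = 141701/2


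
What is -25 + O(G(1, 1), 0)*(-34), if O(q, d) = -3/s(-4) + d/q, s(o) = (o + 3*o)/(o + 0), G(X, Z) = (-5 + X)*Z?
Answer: ½ ≈ 0.50000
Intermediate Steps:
G(X, Z) = Z*(-5 + X)
s(o) = 4 (s(o) = (4*o)/o = 4)
O(q, d) = -¾ + d/q (O(q, d) = -3/4 + d/q = -3*¼ + d/q = -¾ + d/q)
-25 + O(G(1, 1), 0)*(-34) = -25 + (-¾ + 0/((1*(-5 + 1))))*(-34) = -25 + (-¾ + 0/((1*(-4))))*(-34) = -25 + (-¾ + 0/(-4))*(-34) = -25 + (-¾ + 0*(-¼))*(-34) = -25 + (-¾ + 0)*(-34) = -25 - ¾*(-34) = -25 + 51/2 = ½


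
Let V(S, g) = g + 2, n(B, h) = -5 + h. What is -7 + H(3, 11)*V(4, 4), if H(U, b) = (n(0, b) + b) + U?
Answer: 113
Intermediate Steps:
V(S, g) = 2 + g
H(U, b) = -5 + U + 2*b (H(U, b) = ((-5 + b) + b) + U = (-5 + 2*b) + U = -5 + U + 2*b)
-7 + H(3, 11)*V(4, 4) = -7 + (-5 + 3 + 2*11)*(2 + 4) = -7 + (-5 + 3 + 22)*6 = -7 + 20*6 = -7 + 120 = 113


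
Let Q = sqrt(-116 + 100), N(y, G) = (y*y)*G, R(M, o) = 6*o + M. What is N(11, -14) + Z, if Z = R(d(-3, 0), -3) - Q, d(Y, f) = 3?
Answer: -1709 - 4*I ≈ -1709.0 - 4.0*I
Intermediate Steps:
R(M, o) = M + 6*o
N(y, G) = G*y**2 (N(y, G) = y**2*G = G*y**2)
Q = 4*I (Q = sqrt(-16) = 4*I ≈ 4.0*I)
Z = -15 - 4*I (Z = (3 + 6*(-3)) - 4*I = (3 - 18) - 4*I = -15 - 4*I ≈ -15.0 - 4.0*I)
N(11, -14) + Z = -14*11**2 + (-15 - 4*I) = -14*121 + (-15 - 4*I) = -1694 + (-15 - 4*I) = -1709 - 4*I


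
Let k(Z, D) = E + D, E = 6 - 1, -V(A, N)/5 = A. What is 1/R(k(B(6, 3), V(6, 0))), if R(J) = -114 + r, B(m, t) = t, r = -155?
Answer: -1/269 ≈ -0.0037175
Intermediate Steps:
V(A, N) = -5*A
E = 5
k(Z, D) = 5 + D
R(J) = -269 (R(J) = -114 - 155 = -269)
1/R(k(B(6, 3), V(6, 0))) = 1/(-269) = -1/269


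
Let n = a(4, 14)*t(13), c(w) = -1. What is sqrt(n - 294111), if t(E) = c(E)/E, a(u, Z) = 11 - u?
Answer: 5*I*sqrt(1988194)/13 ≈ 542.32*I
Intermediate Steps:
t(E) = -1/E
n = -7/13 (n = (11 - 1*4)*(-1/13) = (11 - 4)*(-1*1/13) = 7*(-1/13) = -7/13 ≈ -0.53846)
sqrt(n - 294111) = sqrt(-7/13 - 294111) = sqrt(-3823450/13) = 5*I*sqrt(1988194)/13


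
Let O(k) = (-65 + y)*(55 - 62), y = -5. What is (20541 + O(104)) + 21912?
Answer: 42943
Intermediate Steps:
O(k) = 490 (O(k) = (-65 - 5)*(55 - 62) = -70*(-7) = 490)
(20541 + O(104)) + 21912 = (20541 + 490) + 21912 = 21031 + 21912 = 42943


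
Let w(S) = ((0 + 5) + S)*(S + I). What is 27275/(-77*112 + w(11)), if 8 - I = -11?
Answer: -27275/8144 ≈ -3.3491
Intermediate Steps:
I = 19 (I = 8 - 1*(-11) = 8 + 11 = 19)
w(S) = (5 + S)*(19 + S) (w(S) = ((0 + 5) + S)*(S + 19) = (5 + S)*(19 + S))
27275/(-77*112 + w(11)) = 27275/(-77*112 + (95 + 11² + 24*11)) = 27275/(-8624 + (95 + 121 + 264)) = 27275/(-8624 + 480) = 27275/(-8144) = 27275*(-1/8144) = -27275/8144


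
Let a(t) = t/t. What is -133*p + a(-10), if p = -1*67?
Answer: 8912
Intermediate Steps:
a(t) = 1
p = -67
-133*p + a(-10) = -133*(-67) + 1 = 8911 + 1 = 8912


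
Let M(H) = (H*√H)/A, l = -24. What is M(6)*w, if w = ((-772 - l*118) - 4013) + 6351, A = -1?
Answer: -26388*√6 ≈ -64637.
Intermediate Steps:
M(H) = -H^(3/2) (M(H) = (H*√H)/(-1) = H^(3/2)*(-1) = -H^(3/2))
w = 4398 (w = ((-772 - (-24)*118) - 4013) + 6351 = ((-772 - 1*(-2832)) - 4013) + 6351 = ((-772 + 2832) - 4013) + 6351 = (2060 - 4013) + 6351 = -1953 + 6351 = 4398)
M(6)*w = -6^(3/2)*4398 = -6*√6*4398 = -26388*√6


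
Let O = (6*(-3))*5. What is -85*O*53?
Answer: 405450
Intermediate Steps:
O = -90 (O = -18*5 = -90)
-85*O*53 = -85*(-90)*53 = 7650*53 = 405450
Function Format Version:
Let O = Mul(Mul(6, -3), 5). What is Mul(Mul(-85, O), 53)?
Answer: 405450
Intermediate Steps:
O = -90 (O = Mul(-18, 5) = -90)
Mul(Mul(-85, O), 53) = Mul(Mul(-85, -90), 53) = Mul(7650, 53) = 405450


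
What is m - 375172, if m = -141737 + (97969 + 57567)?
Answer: -361373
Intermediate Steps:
m = 13799 (m = -141737 + 155536 = 13799)
m - 375172 = 13799 - 375172 = -361373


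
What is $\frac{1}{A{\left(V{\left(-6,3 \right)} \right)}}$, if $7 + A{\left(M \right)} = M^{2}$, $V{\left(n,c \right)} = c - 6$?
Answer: $\frac{1}{2} \approx 0.5$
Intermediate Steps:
$V{\left(n,c \right)} = -6 + c$ ($V{\left(n,c \right)} = c - 6 = -6 + c$)
$A{\left(M \right)} = -7 + M^{2}$
$\frac{1}{A{\left(V{\left(-6,3 \right)} \right)}} = \frac{1}{-7 + \left(-6 + 3\right)^{2}} = \frac{1}{-7 + \left(-3\right)^{2}} = \frac{1}{-7 + 9} = \frac{1}{2}$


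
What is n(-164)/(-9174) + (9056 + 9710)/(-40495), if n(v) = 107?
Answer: -176492249/371501130 ≈ -0.47508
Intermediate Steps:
n(-164)/(-9174) + (9056 + 9710)/(-40495) = 107/(-9174) + (9056 + 9710)/(-40495) = 107*(-1/9174) + 18766*(-1/40495) = -107/9174 - 18766/40495 = -176492249/371501130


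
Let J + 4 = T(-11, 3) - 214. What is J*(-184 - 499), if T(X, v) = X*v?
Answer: 171433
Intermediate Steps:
J = -251 (J = -4 + (-11*3 - 214) = -4 + (-33 - 214) = -4 - 247 = -251)
J*(-184 - 499) = -251*(-184 - 499) = -251*(-683) = 171433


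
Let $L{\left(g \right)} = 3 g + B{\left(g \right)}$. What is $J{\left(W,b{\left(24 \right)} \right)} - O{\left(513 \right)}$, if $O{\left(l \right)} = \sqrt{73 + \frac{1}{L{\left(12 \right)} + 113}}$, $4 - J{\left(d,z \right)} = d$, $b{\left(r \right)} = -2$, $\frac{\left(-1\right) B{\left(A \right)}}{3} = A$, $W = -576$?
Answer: $580 - \frac{5 \sqrt{37290}}{113} \approx 571.46$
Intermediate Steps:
$B{\left(A \right)} = - 3 A$
$L{\left(g \right)} = 0$ ($L{\left(g \right)} = 3 g - 3 g = 0$)
$J{\left(d,z \right)} = 4 - d$
$O{\left(l \right)} = \frac{5 \sqrt{37290}}{113}$ ($O{\left(l \right)} = \sqrt{73 + \frac{1}{0 + 113}} = \sqrt{73 + \frac{1}{113}} = \sqrt{\frac{8250}{113}} = \frac{5 \sqrt{37290}}{113}$)
$J{\left(W,b{\left(24 \right)} \right)} - O{\left(513 \right)} = \left(4 - -576\right) - \frac{5 \sqrt{37290}}{113} = \left(4 + 576\right) - \frac{5 \sqrt{37290}}{113} = 580 - \frac{5 \sqrt{37290}}{113}$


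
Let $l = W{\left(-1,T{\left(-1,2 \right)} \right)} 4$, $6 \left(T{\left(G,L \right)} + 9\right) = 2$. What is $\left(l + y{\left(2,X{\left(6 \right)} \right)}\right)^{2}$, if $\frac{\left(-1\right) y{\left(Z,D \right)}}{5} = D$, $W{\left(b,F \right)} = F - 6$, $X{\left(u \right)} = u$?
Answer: $\frac{70756}{9} \approx 7861.8$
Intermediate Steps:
$T{\left(G,L \right)} = - \frac{26}{3}$ ($T{\left(G,L \right)} = -9 + \frac{1}{6} \cdot 2 = -9 + \frac{1}{3} = - \frac{26}{3}$)
$W{\left(b,F \right)} = -6 + F$ ($W{\left(b,F \right)} = F - 6 = -6 + F$)
$y{\left(Z,D \right)} = - 5 D$
$l = - \frac{176}{3}$ ($l = \left(-6 - \frac{26}{3}\right) 4 = \left(- \frac{44}{3}\right) 4 = - \frac{176}{3} \approx -58.667$)
$\left(l + y{\left(2,X{\left(6 \right)} \right)}\right)^{2} = \left(- \frac{176}{3} - 30\right)^{2} = \left(- \frac{266}{3}\right)^{2} = \frac{70756}{9}$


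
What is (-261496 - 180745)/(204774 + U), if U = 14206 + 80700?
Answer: -442241/299680 ≈ -1.4757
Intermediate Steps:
U = 94906
(-261496 - 180745)/(204774 + U) = (-261496 - 180745)/(204774 + 94906) = -442241/299680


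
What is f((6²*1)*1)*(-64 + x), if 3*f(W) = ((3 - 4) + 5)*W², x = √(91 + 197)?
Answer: -110592 + 20736*√2 ≈ -81267.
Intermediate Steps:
x = 12*√2 (x = √288 = 12*√2 ≈ 16.971)
f(W) = 4*W²/3 (f(W) = (((3 - 4) + 5)*W²)/3 = ((-1 + 5)*W²)/3 = (4*W²)/3 = 4*W²/3)
f((6²*1)*1)*(-64 + x) = (4*((6²*1)*1)²/3)*(-64 + 12*√2) = (4*((36*1)*1)²/3)*(-64 + 12*√2) = (4*(36*1)²/3)*(-64 + 12*√2) = ((4/3)*36²)*(-64 + 12*√2) = ((4/3)*1296)*(-64 + 12*√2) = 1728*(-64 + 12*√2) = -110592 + 20736*√2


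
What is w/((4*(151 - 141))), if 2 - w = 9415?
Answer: -9413/40 ≈ -235.32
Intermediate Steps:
w = -9413 (w = 2 - 1*9415 = 2 - 9415 = -9413)
w/((4*(151 - 141))) = -9413*1/(4*(151 - 141)) = -9413/(4*10) = -9413/40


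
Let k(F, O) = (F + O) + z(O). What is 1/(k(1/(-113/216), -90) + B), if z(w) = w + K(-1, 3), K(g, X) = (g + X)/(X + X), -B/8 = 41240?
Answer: -339/111904435 ≈ -3.0294e-6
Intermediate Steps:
B = -329920 (B = -8*41240 = -329920)
K(g, X) = (X + g)/(2*X) (K(g, X) = (X + g)/((2*X)) = (X + g)*(1/(2*X)) = (X + g)/(2*X))
z(w) = ⅓ + w (z(w) = w + (½)*(3 - 1)/3 = w + (½)*(⅓)*2 = w + ⅓ = ⅓ + w)
k(F, O) = ⅓ + F + 2*O (k(F, O) = (F + O) + (⅓ + O) = ⅓ + F + 2*O)
1/(k(1/(-113/216), -90) + B) = 1/((⅓ + 1/(-113/216) + 2*(-90)) - 329920) = 1/((⅓ + 1/(-113*1/216) - 180) - 329920) = 1/((⅓ + 1/(-113/216) - 180) - 329920) = 1/((⅓ - 216/113 - 180) - 329920) = 1/(-61555/339 - 329920) = 1/(-111904435/339) = -339/111904435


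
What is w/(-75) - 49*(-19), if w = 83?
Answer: 69742/75 ≈ 929.89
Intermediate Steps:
w/(-75) - 49*(-19) = 83/(-75) - 49*(-19) = 83*(-1/75) + 931 = -83/75 + 931 = 69742/75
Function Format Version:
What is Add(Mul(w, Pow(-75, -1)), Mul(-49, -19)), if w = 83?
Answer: Rational(69742, 75) ≈ 929.89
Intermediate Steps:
Add(Mul(w, Pow(-75, -1)), Mul(-49, -19)) = Add(Mul(83, Pow(-75, -1)), Mul(-49, -19)) = Add(Mul(83, Rational(-1, 75)), 931) = Add(Rational(-83, 75), 931) = Rational(69742, 75)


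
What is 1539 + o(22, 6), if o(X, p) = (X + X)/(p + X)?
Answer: 10784/7 ≈ 1540.6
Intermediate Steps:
o(X, p) = 2*X/(X + p) (o(X, p) = (2*X)/(X + p) = 2*X/(X + p))
1539 + o(22, 6) = 1539 + 2*22/(22 + 6) = 1539 + 2*22/28 = 1539 + 2*22*(1/28) = 1539 + 11/7 = 10784/7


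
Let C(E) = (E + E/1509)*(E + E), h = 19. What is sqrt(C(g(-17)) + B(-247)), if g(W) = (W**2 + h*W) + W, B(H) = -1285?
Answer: sqrt(991908455)/503 ≈ 62.613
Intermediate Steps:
g(W) = W**2 + 20*W (g(W) = (W**2 + 19*W) + W = W**2 + 20*W)
C(E) = 3020*E**2/1509 (C(E) = (E + E*(1/1509))*(2*E) = (E + E/1509)*(2*E) = (1510*E/1509)*(2*E) = 3020*E**2/1509)
sqrt(C(g(-17)) + B(-247)) = sqrt(3020*(-17*(20 - 17))**2/1509 - 1285) = sqrt(3020*(-17*3)**2/1509 - 1285) = sqrt((3020/1509)*(-51)**2 - 1285) = sqrt((3020/1509)*2601 - 1285) = sqrt(2618340/503 - 1285) = sqrt(1971985/503) = sqrt(991908455)/503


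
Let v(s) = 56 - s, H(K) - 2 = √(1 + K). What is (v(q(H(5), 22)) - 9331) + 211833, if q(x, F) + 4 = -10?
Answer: 202572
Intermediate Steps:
H(K) = 2 + √(1 + K)
q(x, F) = -14 (q(x, F) = -4 - 10 = -14)
(v(q(H(5), 22)) - 9331) + 211833 = ((56 - 1*(-14)) - 9331) + 211833 = ((56 + 14) - 9331) + 211833 = (70 - 9331) + 211833 = -9261 + 211833 = 202572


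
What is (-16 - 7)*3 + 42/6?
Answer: -62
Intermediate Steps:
(-16 - 7)*3 + 42/6 = -23*3 + 42*(1/6) = -69 + 7 = -62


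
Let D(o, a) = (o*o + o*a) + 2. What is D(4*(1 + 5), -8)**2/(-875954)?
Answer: -74498/437977 ≈ -0.17010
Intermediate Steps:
D(o, a) = 2 + o**2 + a*o (D(o, a) = (o**2 + a*o) + 2 = 2 + o**2 + a*o)
D(4*(1 + 5), -8)**2/(-875954) = (2 + (4*(1 + 5))**2 - 32*(1 + 5))**2/(-875954) = (2 + (4*6)**2 - 32*6)**2*(-1/875954) = (2 + 24**2 - 8*24)**2*(-1/875954) = (2 + 576 - 192)**2*(-1/875954) = 386**2*(-1/875954) = 148996*(-1/875954) = -74498/437977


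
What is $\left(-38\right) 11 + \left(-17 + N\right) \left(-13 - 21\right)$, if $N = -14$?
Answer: $636$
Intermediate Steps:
$\left(-38\right) 11 + \left(-17 + N\right) \left(-13 - 21\right) = \left(-38\right) 11 + \left(-17 - 14\right) \left(-13 - 21\right) = -418 - -1054 = -418 + 1054 = 636$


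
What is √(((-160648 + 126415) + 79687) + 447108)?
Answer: √492562 ≈ 701.83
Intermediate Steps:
√(((-160648 + 126415) + 79687) + 447108) = √((-34233 + 79687) + 447108) = √(45454 + 447108) = √492562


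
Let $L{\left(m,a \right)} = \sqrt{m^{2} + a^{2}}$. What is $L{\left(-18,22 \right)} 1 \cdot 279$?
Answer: $558 \sqrt{202} \approx 7930.7$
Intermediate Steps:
$L{\left(m,a \right)} = \sqrt{a^{2} + m^{2}}$
$L{\left(-18,22 \right)} 1 \cdot 279 = \sqrt{22^{2} + \left(-18\right)^{2}} \cdot 1 \cdot 279 = \sqrt{484 + 324} \cdot 279 = \sqrt{808} \cdot 279 = 2 \sqrt{202} \cdot 279 = 558 \sqrt{202}$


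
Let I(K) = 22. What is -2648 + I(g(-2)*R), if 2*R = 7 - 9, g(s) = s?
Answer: -2626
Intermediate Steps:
R = -1 (R = (7 - 9)/2 = (½)*(-2) = -1)
-2648 + I(g(-2)*R) = -2648 + 22 = -2626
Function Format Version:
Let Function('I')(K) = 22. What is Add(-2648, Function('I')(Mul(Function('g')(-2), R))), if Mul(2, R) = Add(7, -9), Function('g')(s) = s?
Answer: -2626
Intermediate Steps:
R = -1 (R = Mul(Rational(1, 2), Add(7, -9)) = Mul(Rational(1, 2), -2) = -1)
Add(-2648, Function('I')(Mul(Function('g')(-2), R))) = Add(-2648, 22) = -2626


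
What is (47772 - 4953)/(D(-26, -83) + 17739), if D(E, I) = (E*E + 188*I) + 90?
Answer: 14273/967 ≈ 14.760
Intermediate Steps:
D(E, I) = 90 + E² + 188*I (D(E, I) = (E² + 188*I) + 90 = 90 + E² + 188*I)
(47772 - 4953)/(D(-26, -83) + 17739) = (47772 - 4953)/((90 + (-26)² + 188*(-83)) + 17739) = 42819/((90 + 676 - 15604) + 17739) = 42819/(-14838 + 17739) = 42819/2901 = 42819*(1/2901) = 14273/967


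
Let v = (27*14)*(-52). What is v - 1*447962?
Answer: -467618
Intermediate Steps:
v = -19656 (v = 378*(-52) = -19656)
v - 1*447962 = -19656 - 1*447962 = -19656 - 447962 = -467618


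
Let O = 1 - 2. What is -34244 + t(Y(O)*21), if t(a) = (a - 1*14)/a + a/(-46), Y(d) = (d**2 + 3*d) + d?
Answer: -14175943/414 ≈ -34241.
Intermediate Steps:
O = -1
Y(d) = d**2 + 4*d
t(a) = -a/46 + (-14 + a)/a (t(a) = (a - 14)/a + a*(-1/46) = (-14 + a)/a - a/46 = -a/46 + (-14 + a)/a)
-34244 + t(Y(O)*21) = -34244 + (1 - 14*(-1/(21*(4 - 1))) - (-(4 - 1))*21/46) = -34244 + (1 - 14/(-1*3*21) - (-1*3)*21/46) = -34244 + (1 - 14/((-3*21)) - (-3)*21/46) = -34244 + (1 - 14/(-63) - 1/46*(-63)) = -34244 + (1 - 14*(-1/63) + 63/46) = -34244 + (1 + 2/9 + 63/46) = -34244 + 1073/414 = -14175943/414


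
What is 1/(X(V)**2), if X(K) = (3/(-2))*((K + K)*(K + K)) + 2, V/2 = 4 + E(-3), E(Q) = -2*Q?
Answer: 1/5750404 ≈ 1.7390e-7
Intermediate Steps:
V = 20 (V = 2*(4 - 2*(-3)) = 2*(4 + 6) = 2*10 = 20)
X(K) = 2 - 6*K**2 (X(K) = (3*(-1/2))*((2*K)*(2*K)) + 2 = -6*K**2 + 2 = 2 - 6*K**2)
1/(X(V)**2) = 1/((2 - 6*20**2)**2) = 1/((2 - 6*400)**2) = 1/((2 - 2400)**2) = 1/((-2398)**2) = 1/5750404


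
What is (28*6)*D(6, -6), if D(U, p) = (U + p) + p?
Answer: -1008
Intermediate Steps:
D(U, p) = U + 2*p
(28*6)*D(6, -6) = (28*6)*(6 + 2*(-6)) = 168*(6 - 12) = 168*(-6) = -1008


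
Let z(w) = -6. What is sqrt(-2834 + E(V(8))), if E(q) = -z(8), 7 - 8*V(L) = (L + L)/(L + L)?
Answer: 2*I*sqrt(707) ≈ 53.179*I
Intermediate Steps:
V(L) = 3/4 (V(L) = 7/8 - (L + L)/(8*(L + L)) = 7/8 - 2*L/(8*(2*L)) = 7/8 - 2*L*1/(2*L)/8 = 7/8 - 1/8*1 = 7/8 - 1/8 = 3/4)
E(q) = 6 (E(q) = -1*(-6) = 6)
sqrt(-2834 + E(V(8))) = sqrt(-2834 + 6) = sqrt(-2828) = 2*I*sqrt(707)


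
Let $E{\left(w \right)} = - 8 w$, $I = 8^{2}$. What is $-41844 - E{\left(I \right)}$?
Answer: $-41332$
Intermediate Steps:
$I = 64$
$-41844 - E{\left(I \right)} = -41844 - \left(-8\right) 64 = -41844 - -512 = -41844 + 512 = -41332$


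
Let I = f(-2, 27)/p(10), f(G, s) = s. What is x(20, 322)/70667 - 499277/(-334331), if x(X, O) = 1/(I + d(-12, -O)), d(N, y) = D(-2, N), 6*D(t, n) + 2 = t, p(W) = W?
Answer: 2152236903229/1441196295397 ≈ 1.4934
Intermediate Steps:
D(t, n) = -⅓ + t/6
d(N, y) = -⅔ (d(N, y) = -⅓ + (⅙)*(-2) = -⅓ - ⅓ = -⅔)
I = 27/10 ≈ 2.7000
x(X, O) = 30/61 (x(X, O) = 1/(27/10 - ⅔) = 1/(61/30) = 30/61)
x(20, 322)/70667 - 499277/(-334331) = (30/61)/70667 - 499277/(-334331) = (30/61)*(1/70667) - 499277*(-1/334331) = 30/4310687 + 499277/334331 = 2152236903229/1441196295397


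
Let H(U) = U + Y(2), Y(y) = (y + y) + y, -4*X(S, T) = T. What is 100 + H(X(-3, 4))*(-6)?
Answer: 70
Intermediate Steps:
X(S, T) = -T/4
Y(y) = 3*y (Y(y) = 2*y + y = 3*y)
H(U) = 6 + U (H(U) = U + 3*2 = U + 6 = 6 + U)
100 + H(X(-3, 4))*(-6) = 100 + (6 - ¼*4)*(-6) = 100 + (6 - 1)*(-6) = 100 + 5*(-6) = 100 - 30 = 70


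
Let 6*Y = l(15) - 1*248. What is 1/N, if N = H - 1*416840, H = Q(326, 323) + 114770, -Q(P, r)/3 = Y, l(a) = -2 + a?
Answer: -2/603905 ≈ -3.3118e-6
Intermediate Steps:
Y = -235/6 (Y = ((-2 + 15) - 1*248)/6 = (13 - 248)/6 = (⅙)*(-235) = -235/6 ≈ -39.167)
Q(P, r) = 235/2 (Q(P, r) = -3*(-235/6) = 235/2)
H = 229775/2 (H = 235/2 + 114770 = 229775/2 ≈ 1.1489e+5)
N = -603905/2 (N = 229775/2 - 1*416840 = 229775/2 - 416840 = -603905/2 ≈ -3.0195e+5)
1/N = 1/(-603905/2) = -2/603905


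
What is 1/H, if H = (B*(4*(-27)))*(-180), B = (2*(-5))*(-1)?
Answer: 1/194400 ≈ 5.1440e-6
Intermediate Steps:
B = 10 (B = -10*(-1) = 10)
H = 194400 (H = (10*(4*(-27)))*(-180) = (10*(-108))*(-180) = -1080*(-180) = 194400)
1/H = 1/194400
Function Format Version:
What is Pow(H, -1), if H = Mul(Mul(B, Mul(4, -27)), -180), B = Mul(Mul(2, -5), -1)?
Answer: Rational(1, 194400) ≈ 5.1440e-6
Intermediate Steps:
B = 10 (B = Mul(-10, -1) = 10)
H = 194400 (H = Mul(Mul(10, Mul(4, -27)), -180) = Mul(Mul(10, -108), -180) = Mul(-1080, -180) = 194400)
Pow(H, -1) = Pow(194400, -1) = Rational(1, 194400)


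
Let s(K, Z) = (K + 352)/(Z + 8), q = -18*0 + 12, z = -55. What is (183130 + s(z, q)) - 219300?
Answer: -723103/20 ≈ -36155.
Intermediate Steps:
q = 12 (q = -6*0 + 12 = 0 + 12 = 12)
s(K, Z) = (352 + K)/(8 + Z)
(183130 + s(z, q)) - 219300 = (183130 + (352 - 55)/(8 + 12)) - 219300 = (183130 + 297/20) - 219300 = 3662897/20 - 219300 = -723103/20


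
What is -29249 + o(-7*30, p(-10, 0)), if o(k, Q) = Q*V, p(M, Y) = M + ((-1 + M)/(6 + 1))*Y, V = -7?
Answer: -29179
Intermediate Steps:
p(M, Y) = M + Y*(-⅐ + M/7) (p(M, Y) = M + ((-1 + M)/7)*Y = M + ((-1 + M)*(⅐))*Y = M + (-⅐ + M/7)*Y = M + Y*(-⅐ + M/7))
o(k, Q) = -7*Q (o(k, Q) = Q*(-7) = -7*Q)
-29249 + o(-7*30, p(-10, 0)) = -29249 - 7*(-10 - ⅐*0 + (⅐)*(-10)*0) = -29249 - 7*(-10 + 0 + 0) = -29249 - 7*(-10) = -29249 + 70 = -29179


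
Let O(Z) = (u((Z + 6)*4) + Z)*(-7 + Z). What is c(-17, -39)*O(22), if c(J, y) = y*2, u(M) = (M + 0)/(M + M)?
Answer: -26325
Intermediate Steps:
u(M) = ½ (u(M) = M/((2*M)) = M*(1/(2*M)) = ½)
c(J, y) = 2*y
O(Z) = (½ + Z)*(-7 + Z)
c(-17, -39)*O(22) = (2*(-39))*(-7/2 + 22² - 13/2*22) = -78*(-7/2 + 484 - 143) = -78*675/2 = -26325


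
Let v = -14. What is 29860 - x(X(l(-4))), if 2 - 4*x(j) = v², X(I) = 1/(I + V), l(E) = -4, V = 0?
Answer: 59817/2 ≈ 29909.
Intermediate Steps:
X(I) = 1/I (X(I) = 1/(I + 0) = 1/I)
x(j) = -97/2 (x(j) = ½ - ¼*(-14)² = ½ - ¼*196 = ½ - 49 = -97/2)
29860 - x(X(l(-4))) = 29860 - 1*(-97/2) = 29860 + 97/2 = 59817/2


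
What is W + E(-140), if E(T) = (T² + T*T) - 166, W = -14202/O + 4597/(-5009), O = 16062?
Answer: 523386373690/13409093 ≈ 39032.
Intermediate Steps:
W = -24162472/13409093 (W = -14202/16062 + 4597/(-5009) = -14202*1/16062 + 4597*(-1/5009) = -2367/2677 - 4597/5009 = -24162472/13409093 ≈ -1.8019)
E(T) = -166 + 2*T² (E(T) = (T² + T²) - 166 = 2*T² - 166 = -166 + 2*T²)
W + E(-140) = -24162472/13409093 + (-166 + 2*(-140)²) = -24162472/13409093 + (-166 + 2*19600) = -24162472/13409093 + (-166 + 39200) = -24162472/13409093 + 39034 = 523386373690/13409093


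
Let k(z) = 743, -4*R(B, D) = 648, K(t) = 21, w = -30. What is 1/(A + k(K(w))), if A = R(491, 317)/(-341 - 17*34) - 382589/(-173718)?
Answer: 159646842/118997345213 ≈ 0.0013416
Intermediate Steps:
R(B, D) = -162 (R(B, D) = -1/4*648 = -162)
A = 379741607/159646842 (A = -162/(-341 - 17*34) - 382589/(-173718) = -162/(-341 - 578) - 382589*(-1/173718) = -162/(-919) + 382589/173718 = -162*(-1/919) + 382589/173718 = 162/919 + 382589/173718 = 379741607/159646842 ≈ 2.3786)
1/(A + k(K(w))) = 1/(379741607/159646842 + 743) = 1/(118997345213/159646842) = 159646842/118997345213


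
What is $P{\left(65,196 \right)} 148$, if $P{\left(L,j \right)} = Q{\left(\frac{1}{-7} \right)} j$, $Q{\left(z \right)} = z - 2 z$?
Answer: $4144$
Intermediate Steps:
$Q{\left(z \right)} = - z$
$P{\left(L,j \right)} = \frac{j}{7}$ ($P{\left(L,j \right)} = - \frac{1}{-7} j = \left(-1\right) \left(- \frac{1}{7}\right) j = \frac{j}{7}$)
$P{\left(65,196 \right)} 148 = \frac{1}{7} \cdot 196 \cdot 148 = 28 \cdot 148 = 4144$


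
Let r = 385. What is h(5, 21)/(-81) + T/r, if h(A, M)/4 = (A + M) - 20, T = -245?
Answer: -277/297 ≈ -0.93266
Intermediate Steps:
h(A, M) = -80 + 4*A + 4*M (h(A, M) = 4*((A + M) - 20) = 4*(-20 + A + M) = -80 + 4*A + 4*M)
h(5, 21)/(-81) + T/r = (-80 + 4*5 + 4*21)/(-81) - 245/385 = (-80 + 20 + 84)*(-1/81) - 245*1/385 = 24*(-1/81) - 7/11 = -8/27 - 7/11 = -277/297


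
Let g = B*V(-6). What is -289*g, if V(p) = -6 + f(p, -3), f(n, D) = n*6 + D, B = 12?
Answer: 156060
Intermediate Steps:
f(n, D) = D + 6*n (f(n, D) = 6*n + D = D + 6*n)
V(p) = -9 + 6*p (V(p) = -6 + (-3 + 6*p) = -9 + 6*p)
g = -540 (g = 12*(-9 + 6*(-6)) = 12*(-9 - 36) = 12*(-45) = -540)
-289*g = -289*(-540) = 156060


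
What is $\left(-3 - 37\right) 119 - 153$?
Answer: $-4913$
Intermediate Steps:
$\left(-3 - 37\right) 119 - 153 = \left(-40\right) 119 - 153 = -4760 - 153 = -4913$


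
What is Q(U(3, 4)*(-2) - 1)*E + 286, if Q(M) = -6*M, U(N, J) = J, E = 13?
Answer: 988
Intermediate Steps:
Q(U(3, 4)*(-2) - 1)*E + 286 = -6*(4*(-2) - 1)*13 + 286 = -6*(-8 - 1)*13 + 286 = -6*(-9)*13 + 286 = 54*13 + 286 = 702 + 286 = 988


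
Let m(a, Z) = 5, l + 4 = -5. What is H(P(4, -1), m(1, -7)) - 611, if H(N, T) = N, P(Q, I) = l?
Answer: -620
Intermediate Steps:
l = -9 (l = -4 - 5 = -9)
P(Q, I) = -9
H(P(4, -1), m(1, -7)) - 611 = -9 - 611 = -620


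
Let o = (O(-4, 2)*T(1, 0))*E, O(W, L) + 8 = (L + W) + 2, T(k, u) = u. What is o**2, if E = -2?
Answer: 0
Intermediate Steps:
O(W, L) = -6 + L + W (O(W, L) = -8 + ((L + W) + 2) = -8 + (2 + L + W) = -6 + L + W)
o = 0 (o = ((-6 + 2 - 4)*0)*(-2) = -8*0*(-2) = 0*(-2) = 0)
o**2 = 0**2 = 0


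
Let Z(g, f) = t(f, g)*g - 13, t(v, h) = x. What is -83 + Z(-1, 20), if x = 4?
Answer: -100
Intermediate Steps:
t(v, h) = 4
Z(g, f) = -13 + 4*g (Z(g, f) = 4*g - 13 = -13 + 4*g)
-83 + Z(-1, 20) = -83 + (-13 + 4*(-1)) = -83 + (-13 - 4) = -83 - 17 = -100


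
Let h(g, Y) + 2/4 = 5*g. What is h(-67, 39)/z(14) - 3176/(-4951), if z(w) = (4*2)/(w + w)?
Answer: -23242143/19804 ≈ -1173.6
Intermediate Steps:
h(g, Y) = -1/2 + 5*g
z(w) = 4/w (z(w) = 8/((2*w)) = 8*(1/(2*w)) = 4/w)
h(-67, 39)/z(14) - 3176/(-4951) = (-1/2 + 5*(-67))/((4/14)) - 3176/(-4951) = (-1/2 - 335)/((4*(1/14))) - 3176*(-1/4951) = -671/(2*2/7) + 3176/4951 = -671/2*7/2 + 3176/4951 = -4697/4 + 3176/4951 = -23242143/19804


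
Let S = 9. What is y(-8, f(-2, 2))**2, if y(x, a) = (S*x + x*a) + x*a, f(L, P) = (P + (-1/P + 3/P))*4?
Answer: 69696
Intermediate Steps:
f(L, P) = 4*P + 8/P (f(L, P) = (P + 2/P)*4 = 4*P + 8/P)
y(x, a) = 9*x + 2*a*x (y(x, a) = (9*x + x*a) + x*a = (9*x + a*x) + a*x = 9*x + 2*a*x)
y(-8, f(-2, 2))**2 = (-8*(9 + 2*(4*2 + 8/2)))**2 = (-8*(9 + 2*(8 + 8*(1/2))))**2 = (-8*(9 + 2*(8 + 4)))**2 = (-8*(9 + 2*12))**2 = (-8*(9 + 24))**2 = (-8*33)**2 = (-264)**2 = 69696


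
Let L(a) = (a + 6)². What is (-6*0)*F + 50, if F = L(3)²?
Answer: 50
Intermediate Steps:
L(a) = (6 + a)²
F = 6561 (F = ((6 + 3)²)² = (9²)² = 81² = 6561)
(-6*0)*F + 50 = -6*0*6561 + 50 = 0*6561 + 50 = 0 + 50 = 50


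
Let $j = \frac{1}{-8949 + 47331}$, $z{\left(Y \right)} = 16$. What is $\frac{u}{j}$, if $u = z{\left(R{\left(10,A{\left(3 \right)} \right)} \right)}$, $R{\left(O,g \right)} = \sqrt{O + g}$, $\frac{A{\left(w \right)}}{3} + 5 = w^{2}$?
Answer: $614112$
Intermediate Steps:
$A{\left(w \right)} = -15 + 3 w^{2}$
$j = \frac{1}{38382} \approx 2.6054 \cdot 10^{-5}$
$u = 16$
$\frac{u}{j} = 16 \frac{1}{\frac{1}{38382}} = 16 \cdot 38382 = 614112$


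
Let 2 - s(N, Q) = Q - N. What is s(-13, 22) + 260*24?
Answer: 6207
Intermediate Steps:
s(N, Q) = 2 + N - Q (s(N, Q) = 2 - (Q - N) = 2 + (N - Q) = 2 + N - Q)
s(-13, 22) + 260*24 = (2 - 13 - 1*22) + 260*24 = (2 - 13 - 22) + 6240 = -33 + 6240 = 6207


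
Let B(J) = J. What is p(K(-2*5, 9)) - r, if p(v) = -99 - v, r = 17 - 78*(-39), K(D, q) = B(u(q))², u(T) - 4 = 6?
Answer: -3258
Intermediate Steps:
u(T) = 10 (u(T) = 4 + 6 = 10)
K(D, q) = 100 (K(D, q) = 10² = 100)
r = 3059 (r = 17 + 3042 = 3059)
p(K(-2*5, 9)) - r = (-99 - 1*100) - 1*3059 = (-99 - 100) - 3059 = -199 - 3059 = -3258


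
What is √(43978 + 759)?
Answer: 7*√913 ≈ 211.51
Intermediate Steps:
√(43978 + 759) = √44737 = 7*√913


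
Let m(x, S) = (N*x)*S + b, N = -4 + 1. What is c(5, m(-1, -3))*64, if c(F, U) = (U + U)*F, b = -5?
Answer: -8960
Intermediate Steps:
N = -3
m(x, S) = -5 - 3*S*x (m(x, S) = (-3*x)*S - 5 = -3*S*x - 5 = -5 - 3*S*x)
c(F, U) = 2*F*U (c(F, U) = (2*U)*F = 2*F*U)
c(5, m(-1, -3))*64 = (2*5*(-5 - 3*(-3)*(-1)))*64 = (2*5*(-5 - 9))*64 = (2*5*(-14))*64 = -140*64 = -8960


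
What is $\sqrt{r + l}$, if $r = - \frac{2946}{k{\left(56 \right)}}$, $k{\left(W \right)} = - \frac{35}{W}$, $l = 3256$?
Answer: $\frac{2 \sqrt{49810}}{5} \approx 89.273$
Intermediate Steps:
$r = \frac{23568}{5}$ ($r = - \frac{2946}{\left(-35\right) \frac{1}{56}} = - \frac{2946}{- \frac{5}{8}} = \left(-2946\right) \left(- \frac{8}{5}\right) = \frac{23568}{5} \approx 4713.6$)
$\sqrt{r + l} = \sqrt{\frac{23568}{5} + 3256} = \sqrt{\frac{39848}{5}} = \frac{2 \sqrt{49810}}{5}$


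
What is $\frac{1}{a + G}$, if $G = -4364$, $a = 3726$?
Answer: $- \frac{1}{638} \approx -0.0015674$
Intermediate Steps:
$\frac{1}{a + G} = \frac{1}{3726 - 4364} = \frac{1}{-638} = - \frac{1}{638}$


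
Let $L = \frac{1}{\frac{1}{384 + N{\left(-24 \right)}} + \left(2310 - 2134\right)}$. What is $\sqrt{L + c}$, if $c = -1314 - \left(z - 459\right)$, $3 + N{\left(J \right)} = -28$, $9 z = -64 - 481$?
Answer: $\frac{i \sqrt{27598892999317}}{186387} \approx 28.186 i$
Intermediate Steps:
$z = - \frac{545}{9}$ ($z = \frac{-64 - 481}{9} = \frac{1}{9} \left(-545\right) = - \frac{545}{9} \approx -60.556$)
$N{\left(J \right)} = -31$ ($N{\left(J \right)} = -3 - 28 = -31$)
$c = - \frac{7150}{9}$ ($c = -1314 - \left(- \frac{545}{9} - 459\right) = -1314 - - \frac{4676}{9} = -1314 + \frac{4676}{9} = - \frac{7150}{9} \approx -794.44$)
$L = \frac{353}{62129}$ ($L = \frac{1}{\frac{1}{384 - 31} + \left(2310 - 2134\right)} = \frac{1}{\frac{1}{353} + 176} = \frac{1}{\frac{62129}{353}} = \frac{353}{62129} \approx 0.0056817$)
$\sqrt{L + c} = \sqrt{\frac{353}{62129} - \frac{7150}{9}} = \sqrt{- \frac{444219173}{559161}} = \frac{i \sqrt{27598892999317}}{186387}$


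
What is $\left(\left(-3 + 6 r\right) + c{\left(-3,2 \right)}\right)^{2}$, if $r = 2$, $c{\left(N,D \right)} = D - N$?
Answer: $196$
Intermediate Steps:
$\left(\left(-3 + 6 r\right) + c{\left(-3,2 \right)}\right)^{2} = \left(\left(-3 + 6 \cdot 2\right) + \left(2 - -3\right)\right)^{2} = \left(\left(-3 + 12\right) + \left(2 + 3\right)\right)^{2} = \left(9 + 5\right)^{2} = 14^{2} = 196$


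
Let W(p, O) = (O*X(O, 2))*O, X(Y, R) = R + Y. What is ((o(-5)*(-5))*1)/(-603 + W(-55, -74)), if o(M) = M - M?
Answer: 0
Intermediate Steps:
W(p, O) = O²*(2 + O) (W(p, O) = (O*(2 + O))*O = O²*(2 + O))
o(M) = 0
((o(-5)*(-5))*1)/(-603 + W(-55, -74)) = ((0*(-5))*1)/(-603 + (-74)²*(2 - 74)) = (0*1)/(-603 + 5476*(-72)) = 0/(-603 - 394272) = 0/(-394875) = -1/394875*0 = 0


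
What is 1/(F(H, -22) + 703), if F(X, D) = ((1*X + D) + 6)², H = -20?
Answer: 1/1999 ≈ 0.00050025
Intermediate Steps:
F(X, D) = (6 + D + X)² (F(X, D) = ((X + D) + 6)² = ((D + X) + 6)² = (6 + D + X)²)
1/(F(H, -22) + 703) = 1/((6 - 22 - 20)² + 703) = 1/((-36)² + 703) = 1/(1296 + 703) = 1/1999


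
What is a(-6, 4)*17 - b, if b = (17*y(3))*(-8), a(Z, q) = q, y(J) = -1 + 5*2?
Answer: 1292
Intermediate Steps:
y(J) = 9 (y(J) = -1 + 10 = 9)
b = -1224 (b = (17*9)*(-8) = 153*(-8) = -1224)
a(-6, 4)*17 - b = 4*17 - 1*(-1224) = 68 + 1224 = 1292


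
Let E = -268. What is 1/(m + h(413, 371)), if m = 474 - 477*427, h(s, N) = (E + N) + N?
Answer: -1/202731 ≈ -4.9326e-6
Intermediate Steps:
h(s, N) = -268 + 2*N (h(s, N) = (-268 + N) + N = -268 + 2*N)
m = -203205 (m = 474 - 203679 = -203205)
1/(m + h(413, 371)) = 1/(-203205 + (-268 + 2*371)) = 1/(-203205 + (-268 + 742)) = 1/(-203205 + 474) = 1/(-202731) = -1/202731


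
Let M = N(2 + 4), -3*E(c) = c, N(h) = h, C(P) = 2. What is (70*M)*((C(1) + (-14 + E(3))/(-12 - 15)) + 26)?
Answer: 35980/3 ≈ 11993.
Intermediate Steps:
E(c) = -c/3
M = 6 (M = 2 + 4 = 6)
(70*M)*((C(1) + (-14 + E(3))/(-12 - 15)) + 26) = (70*6)*((2 + (-14 - 1/3*3)/(-12 - 15)) + 26) = 420*((2 + (-14 - 1)/(-27)) + 26) = 420*((2 - 15*(-1/27)) + 26) = 420*((2 + 5/9) + 26) = 420*(23/9 + 26) = 420*(257/9) = 35980/3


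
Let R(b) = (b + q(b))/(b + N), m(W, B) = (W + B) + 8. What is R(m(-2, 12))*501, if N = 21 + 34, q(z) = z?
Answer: 18036/73 ≈ 247.07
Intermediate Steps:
N = 55
m(W, B) = 8 + B + W (m(W, B) = (B + W) + 8 = 8 + B + W)
R(b) = 2*b/(55 + b) (R(b) = (b + b)/(b + 55) = (2*b)/(55 + b) = 2*b/(55 + b))
R(m(-2, 12))*501 = (2*(8 + 12 - 2)/(55 + (8 + 12 - 2)))*501 = (2*18/(55 + 18))*501 = (2*18/73)*501 = (2*18*(1/73))*501 = (36/73)*501 = 18036/73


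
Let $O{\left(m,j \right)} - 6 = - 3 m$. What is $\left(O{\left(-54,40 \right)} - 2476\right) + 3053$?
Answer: $745$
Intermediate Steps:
$O{\left(m,j \right)} = 6 - 3 m$
$\left(O{\left(-54,40 \right)} - 2476\right) + 3053 = \left(\left(6 - -162\right) - 2476\right) + 3053 = \left(\left(6 + 162\right) - 2476\right) + 3053 = \left(168 - 2476\right) + 3053 = -2308 + 3053 = 745$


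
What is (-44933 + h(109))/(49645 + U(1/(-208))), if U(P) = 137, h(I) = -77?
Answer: -22505/24891 ≈ -0.90414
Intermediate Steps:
(-44933 + h(109))/(49645 + U(1/(-208))) = (-44933 - 77)/(49645 + 137) = -45010/49782 = -45010*1/49782 = -22505/24891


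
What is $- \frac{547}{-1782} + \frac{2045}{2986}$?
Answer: $\frac{1319383}{1330263} \approx 0.99182$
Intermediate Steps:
$- \frac{547}{-1782} + \frac{2045}{2986} = \left(-547\right) \left(- \frac{1}{1782}\right) + 2045 \cdot \frac{1}{2986} = \frac{547}{1782} + \frac{2045}{2986} = \frac{1319383}{1330263}$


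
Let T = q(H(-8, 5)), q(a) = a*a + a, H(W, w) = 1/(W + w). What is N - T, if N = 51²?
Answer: 23411/9 ≈ 2601.2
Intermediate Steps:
q(a) = a + a² (q(a) = a² + a = a + a²)
T = -2/9 (T = (1 + 1/(-8 + 5))/(-8 + 5) = (1 + 1/(-3))/(-3) = -(1 - ⅓)/3 = -⅓*⅔ = -2/9 ≈ -0.22222)
N = 2601
N - T = 2601 - 1*(-2/9) = 2601 + 2/9 = 23411/9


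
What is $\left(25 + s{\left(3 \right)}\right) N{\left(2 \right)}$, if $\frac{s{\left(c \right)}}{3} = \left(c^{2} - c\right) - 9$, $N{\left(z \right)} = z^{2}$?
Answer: $64$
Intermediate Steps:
$s{\left(c \right)} = -27 - 3 c + 3 c^{2}$ ($s{\left(c \right)} = 3 \left(\left(c^{2} - c\right) - 9\right) = 3 \left(-9 + c^{2} - c\right) = -27 - 3 c + 3 c^{2}$)
$\left(25 + s{\left(3 \right)}\right) N{\left(2 \right)} = \left(25 - \left(36 - 27\right)\right) 2^{2} = \left(25 - 9\right) 4 = 16 \cdot 4 = 64$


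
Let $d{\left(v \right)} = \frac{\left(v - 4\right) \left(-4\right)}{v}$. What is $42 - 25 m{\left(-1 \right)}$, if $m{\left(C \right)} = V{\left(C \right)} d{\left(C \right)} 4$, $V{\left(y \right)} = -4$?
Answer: $-7958$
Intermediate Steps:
$d{\left(v \right)} = \frac{16 - 4 v}{v}$ ($d{\left(v \right)} = \frac{\left(-4 + v\right) \left(-4\right)}{v} = \frac{16 - 4 v}{v}$)
$m{\left(C \right)} = 64 - \frac{256}{C}$ ($m{\left(C \right)} = - 4 \left(-4 + \frac{16}{C}\right) 4 = \left(16 - \frac{64}{C}\right) 4 = 64 - \frac{256}{C}$)
$42 - 25 m{\left(-1 \right)} = 42 - 25 \left(64 - \frac{256}{-1}\right) = 42 - 25 \left(64 - -256\right) = 42 - 25 \left(64 + 256\right) = 42 - 8000 = -7958$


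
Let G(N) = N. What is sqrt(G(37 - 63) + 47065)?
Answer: sqrt(47039) ≈ 216.88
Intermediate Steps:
sqrt(G(37 - 63) + 47065) = sqrt((37 - 63) + 47065) = sqrt(-26 + 47065) = sqrt(47039)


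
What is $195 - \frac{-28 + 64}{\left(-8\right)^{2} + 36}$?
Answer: $\frac{4866}{25} \approx 194.64$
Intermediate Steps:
$195 - \frac{-28 + 64}{\left(-8\right)^{2} + 36} = 195 - \frac{36}{64 + 36} = 195 - \frac{36}{100} = 195 - 36 \cdot \frac{1}{100} = 195 - \frac{9}{25} = \frac{4866}{25}$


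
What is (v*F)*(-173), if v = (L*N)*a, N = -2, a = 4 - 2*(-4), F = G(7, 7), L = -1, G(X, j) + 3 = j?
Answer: -16608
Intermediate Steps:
G(X, j) = -3 + j
F = 4 (F = -3 + 7 = 4)
a = 12 (a = 4 + 8 = 12)
v = 24 (v = -1*(-2)*12 = 2*12 = 24)
(v*F)*(-173) = (24*4)*(-173) = 96*(-173) = -16608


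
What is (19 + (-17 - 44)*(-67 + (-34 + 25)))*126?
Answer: 586530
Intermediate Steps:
(19 + (-17 - 44)*(-67 + (-34 + 25)))*126 = (19 - 61*(-67 - 9))*126 = (19 - 61*(-76))*126 = (19 + 4636)*126 = 4655*126 = 586530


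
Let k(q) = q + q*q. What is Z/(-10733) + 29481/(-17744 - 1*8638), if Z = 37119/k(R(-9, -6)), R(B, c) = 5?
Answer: -290885018/235965005 ≈ -1.2327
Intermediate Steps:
k(q) = q + q²
Z = 12373/10 (Z = 37119/((5*(1 + 5))) = 37119/((5*6)) = 37119/30 = 37119*(1/30) = 12373/10 ≈ 1237.3)
Z/(-10733) + 29481/(-17744 - 1*8638) = (12373/10)/(-10733) + 29481/(-17744 - 1*8638) = (12373/10)*(-1/10733) + 29481/(-17744 - 8638) = -12373/107330 + 29481/(-26382) = -12373/107330 + 29481*(-1/26382) = -12373/107330 - 9827/8794 = -290885018/235965005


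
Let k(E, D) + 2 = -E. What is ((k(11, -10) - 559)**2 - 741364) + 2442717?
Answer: 2028537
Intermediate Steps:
k(E, D) = -2 - E
((k(11, -10) - 559)**2 - 741364) + 2442717 = (((-2 - 1*11) - 559)**2 - 741364) + 2442717 = (((-2 - 11) - 559)**2 - 741364) + 2442717 = ((-13 - 559)**2 - 741364) + 2442717 = ((-572)**2 - 741364) + 2442717 = (327184 - 741364) + 2442717 = -414180 + 2442717 = 2028537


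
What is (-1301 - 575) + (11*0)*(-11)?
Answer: -1876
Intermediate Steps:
(-1301 - 575) + (11*0)*(-11) = -1876 + 0*(-11) = -1876 + 0 = -1876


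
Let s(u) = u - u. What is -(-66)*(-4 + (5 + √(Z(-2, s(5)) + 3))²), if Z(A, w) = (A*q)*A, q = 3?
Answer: 2376 + 660*√15 ≈ 4932.2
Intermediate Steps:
s(u) = 0
Z(A, w) = 3*A² (Z(A, w) = (A*3)*A = (3*A)*A = 3*A²)
-(-66)*(-4 + (5 + √(Z(-2, s(5)) + 3))²) = -(-66)*(-4 + (5 + √(3*(-2)² + 3))²) = -(-66)*(-4 + (5 + √(3*4 + 3))²) = -(-66)*(-4 + (5 + √(12 + 3))²) = -(-66)*(-4 + (5 + √15)²) = -33*(8 - 2*(5 + √15)²) = -264 + 66*(5 + √15)²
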